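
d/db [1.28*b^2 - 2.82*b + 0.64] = 2.56*b - 2.82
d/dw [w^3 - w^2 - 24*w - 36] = 3*w^2 - 2*w - 24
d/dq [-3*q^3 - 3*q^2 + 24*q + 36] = -9*q^2 - 6*q + 24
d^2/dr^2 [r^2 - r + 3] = 2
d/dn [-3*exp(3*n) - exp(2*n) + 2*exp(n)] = (-9*exp(2*n) - 2*exp(n) + 2)*exp(n)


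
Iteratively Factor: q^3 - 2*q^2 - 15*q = (q)*(q^2 - 2*q - 15) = q*(q + 3)*(q - 5)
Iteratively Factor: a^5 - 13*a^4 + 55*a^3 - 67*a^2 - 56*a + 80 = (a + 1)*(a^4 - 14*a^3 + 69*a^2 - 136*a + 80) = (a - 4)*(a + 1)*(a^3 - 10*a^2 + 29*a - 20) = (a - 4)*(a - 1)*(a + 1)*(a^2 - 9*a + 20) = (a - 5)*(a - 4)*(a - 1)*(a + 1)*(a - 4)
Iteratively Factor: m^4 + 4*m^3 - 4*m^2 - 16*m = (m)*(m^3 + 4*m^2 - 4*m - 16) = m*(m + 2)*(m^2 + 2*m - 8) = m*(m + 2)*(m + 4)*(m - 2)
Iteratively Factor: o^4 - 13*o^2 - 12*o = (o)*(o^3 - 13*o - 12) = o*(o - 4)*(o^2 + 4*o + 3) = o*(o - 4)*(o + 1)*(o + 3)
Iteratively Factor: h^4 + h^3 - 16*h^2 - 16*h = (h + 1)*(h^3 - 16*h) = (h - 4)*(h + 1)*(h^2 + 4*h) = h*(h - 4)*(h + 1)*(h + 4)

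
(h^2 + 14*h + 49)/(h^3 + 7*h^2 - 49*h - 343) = 1/(h - 7)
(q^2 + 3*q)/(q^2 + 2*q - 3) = q/(q - 1)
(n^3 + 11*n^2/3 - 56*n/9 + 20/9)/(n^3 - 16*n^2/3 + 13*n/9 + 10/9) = (3*n^2 + 13*n - 10)/(3*n^2 - 14*n - 5)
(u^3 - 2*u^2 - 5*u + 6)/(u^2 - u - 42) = (-u^3 + 2*u^2 + 5*u - 6)/(-u^2 + u + 42)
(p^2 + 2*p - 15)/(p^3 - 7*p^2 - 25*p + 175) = (p - 3)/(p^2 - 12*p + 35)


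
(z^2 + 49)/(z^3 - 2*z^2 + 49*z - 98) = 1/(z - 2)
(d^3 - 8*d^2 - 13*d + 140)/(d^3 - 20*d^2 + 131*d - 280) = (d + 4)/(d - 8)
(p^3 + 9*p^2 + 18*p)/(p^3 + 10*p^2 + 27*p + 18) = p/(p + 1)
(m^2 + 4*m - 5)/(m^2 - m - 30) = (m - 1)/(m - 6)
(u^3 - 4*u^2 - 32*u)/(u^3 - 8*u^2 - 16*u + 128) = u/(u - 4)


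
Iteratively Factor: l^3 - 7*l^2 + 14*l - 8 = (l - 4)*(l^2 - 3*l + 2) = (l - 4)*(l - 2)*(l - 1)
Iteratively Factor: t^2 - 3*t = (t)*(t - 3)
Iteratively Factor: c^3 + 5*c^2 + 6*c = (c + 2)*(c^2 + 3*c) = c*(c + 2)*(c + 3)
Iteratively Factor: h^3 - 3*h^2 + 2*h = (h - 2)*(h^2 - h) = (h - 2)*(h - 1)*(h)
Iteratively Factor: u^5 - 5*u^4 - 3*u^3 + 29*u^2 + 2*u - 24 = (u + 2)*(u^4 - 7*u^3 + 11*u^2 + 7*u - 12) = (u - 4)*(u + 2)*(u^3 - 3*u^2 - u + 3) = (u - 4)*(u - 3)*(u + 2)*(u^2 - 1) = (u - 4)*(u - 3)*(u + 1)*(u + 2)*(u - 1)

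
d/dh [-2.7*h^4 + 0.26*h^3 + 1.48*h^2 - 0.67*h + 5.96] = -10.8*h^3 + 0.78*h^2 + 2.96*h - 0.67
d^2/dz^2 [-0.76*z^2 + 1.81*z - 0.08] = -1.52000000000000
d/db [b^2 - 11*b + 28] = 2*b - 11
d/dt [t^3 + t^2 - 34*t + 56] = 3*t^2 + 2*t - 34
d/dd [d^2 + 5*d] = 2*d + 5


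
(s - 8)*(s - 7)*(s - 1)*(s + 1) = s^4 - 15*s^3 + 55*s^2 + 15*s - 56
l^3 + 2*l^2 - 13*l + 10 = (l - 2)*(l - 1)*(l + 5)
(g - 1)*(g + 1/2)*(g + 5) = g^3 + 9*g^2/2 - 3*g - 5/2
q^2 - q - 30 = (q - 6)*(q + 5)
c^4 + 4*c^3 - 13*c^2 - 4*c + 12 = (c - 2)*(c - 1)*(c + 1)*(c + 6)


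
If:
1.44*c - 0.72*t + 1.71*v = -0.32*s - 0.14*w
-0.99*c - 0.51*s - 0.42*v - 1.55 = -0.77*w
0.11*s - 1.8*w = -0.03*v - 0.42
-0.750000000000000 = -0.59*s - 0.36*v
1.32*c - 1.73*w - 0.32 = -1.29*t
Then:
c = -2.41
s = -0.83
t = 3.04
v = 3.45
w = 0.24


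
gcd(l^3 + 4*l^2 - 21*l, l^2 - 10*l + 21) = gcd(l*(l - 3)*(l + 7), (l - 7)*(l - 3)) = l - 3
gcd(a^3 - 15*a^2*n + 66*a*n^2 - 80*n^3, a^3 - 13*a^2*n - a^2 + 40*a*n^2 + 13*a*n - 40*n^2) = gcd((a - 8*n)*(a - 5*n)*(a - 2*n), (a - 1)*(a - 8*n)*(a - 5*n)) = a^2 - 13*a*n + 40*n^2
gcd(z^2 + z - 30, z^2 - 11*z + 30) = z - 5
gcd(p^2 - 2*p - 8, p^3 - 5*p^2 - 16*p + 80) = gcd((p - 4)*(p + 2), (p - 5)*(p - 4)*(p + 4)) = p - 4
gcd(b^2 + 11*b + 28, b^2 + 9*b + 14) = b + 7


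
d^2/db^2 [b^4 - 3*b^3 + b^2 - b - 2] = 12*b^2 - 18*b + 2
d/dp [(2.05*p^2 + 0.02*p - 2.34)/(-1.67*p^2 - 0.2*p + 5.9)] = (-0.3766*p^2 + 16.3744*p - 0.35)/(2.7889*p^4 + 0.668*p^3 - 19.666*p^2 - 2.36*p + 34.81)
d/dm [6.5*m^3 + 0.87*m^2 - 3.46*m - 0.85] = 19.5*m^2 + 1.74*m - 3.46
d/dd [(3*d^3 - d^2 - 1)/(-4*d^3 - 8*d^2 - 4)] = d*(-7*d^3 - 12*d - 2)/(4*(d^6 + 4*d^5 + 4*d^4 + 2*d^3 + 4*d^2 + 1))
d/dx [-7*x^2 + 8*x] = 8 - 14*x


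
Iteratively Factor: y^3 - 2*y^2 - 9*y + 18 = (y - 2)*(y^2 - 9) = (y - 2)*(y + 3)*(y - 3)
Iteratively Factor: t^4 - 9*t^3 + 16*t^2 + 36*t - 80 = (t - 4)*(t^3 - 5*t^2 - 4*t + 20) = (t - 5)*(t - 4)*(t^2 - 4) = (t - 5)*(t - 4)*(t + 2)*(t - 2)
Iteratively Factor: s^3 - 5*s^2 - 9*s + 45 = (s - 5)*(s^2 - 9) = (s - 5)*(s + 3)*(s - 3)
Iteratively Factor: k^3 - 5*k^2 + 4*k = (k - 1)*(k^2 - 4*k) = (k - 4)*(k - 1)*(k)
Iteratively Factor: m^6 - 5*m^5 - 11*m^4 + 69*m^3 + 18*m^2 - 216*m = (m - 4)*(m^5 - m^4 - 15*m^3 + 9*m^2 + 54*m) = (m - 4)*(m - 3)*(m^4 + 2*m^3 - 9*m^2 - 18*m) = (m - 4)*(m - 3)^2*(m^3 + 5*m^2 + 6*m) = (m - 4)*(m - 3)^2*(m + 2)*(m^2 + 3*m) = (m - 4)*(m - 3)^2*(m + 2)*(m + 3)*(m)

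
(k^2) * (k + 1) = k^3 + k^2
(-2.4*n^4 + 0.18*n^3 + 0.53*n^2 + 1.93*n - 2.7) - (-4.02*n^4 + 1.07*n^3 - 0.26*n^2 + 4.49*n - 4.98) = 1.62*n^4 - 0.89*n^3 + 0.79*n^2 - 2.56*n + 2.28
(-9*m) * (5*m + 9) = -45*m^2 - 81*m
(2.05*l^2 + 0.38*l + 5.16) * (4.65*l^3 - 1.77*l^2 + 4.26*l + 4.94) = 9.5325*l^5 - 1.8615*l^4 + 32.0544*l^3 + 2.6126*l^2 + 23.8588*l + 25.4904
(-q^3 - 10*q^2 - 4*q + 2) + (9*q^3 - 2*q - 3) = 8*q^3 - 10*q^2 - 6*q - 1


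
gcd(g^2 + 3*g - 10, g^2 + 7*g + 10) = g + 5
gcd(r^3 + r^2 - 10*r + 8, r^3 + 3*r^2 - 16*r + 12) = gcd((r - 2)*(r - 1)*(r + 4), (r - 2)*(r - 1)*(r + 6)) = r^2 - 3*r + 2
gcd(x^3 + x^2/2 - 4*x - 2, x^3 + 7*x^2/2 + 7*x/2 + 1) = x^2 + 5*x/2 + 1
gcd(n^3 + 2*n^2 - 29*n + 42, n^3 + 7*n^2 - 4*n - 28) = n^2 + 5*n - 14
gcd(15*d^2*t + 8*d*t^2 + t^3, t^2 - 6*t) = t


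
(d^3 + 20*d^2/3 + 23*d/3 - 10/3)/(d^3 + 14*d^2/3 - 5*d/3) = (d + 2)/d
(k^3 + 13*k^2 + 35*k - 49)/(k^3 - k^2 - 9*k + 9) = (k^2 + 14*k + 49)/(k^2 - 9)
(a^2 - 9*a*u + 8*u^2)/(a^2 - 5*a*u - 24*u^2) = (a - u)/(a + 3*u)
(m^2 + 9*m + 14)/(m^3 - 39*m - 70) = (m + 7)/(m^2 - 2*m - 35)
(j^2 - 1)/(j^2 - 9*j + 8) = (j + 1)/(j - 8)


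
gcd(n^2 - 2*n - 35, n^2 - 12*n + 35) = n - 7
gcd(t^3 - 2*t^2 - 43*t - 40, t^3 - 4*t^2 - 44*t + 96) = t - 8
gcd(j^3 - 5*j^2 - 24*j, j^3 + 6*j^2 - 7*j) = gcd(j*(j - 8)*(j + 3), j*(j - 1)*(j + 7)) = j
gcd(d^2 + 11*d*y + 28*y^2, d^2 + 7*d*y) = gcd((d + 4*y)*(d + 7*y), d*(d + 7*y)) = d + 7*y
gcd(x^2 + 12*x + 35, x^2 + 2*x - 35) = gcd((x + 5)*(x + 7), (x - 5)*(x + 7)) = x + 7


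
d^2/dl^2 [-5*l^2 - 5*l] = -10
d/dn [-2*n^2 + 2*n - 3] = 2 - 4*n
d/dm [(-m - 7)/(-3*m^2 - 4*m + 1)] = (3*m^2 + 4*m - 2*(m + 7)*(3*m + 2) - 1)/(3*m^2 + 4*m - 1)^2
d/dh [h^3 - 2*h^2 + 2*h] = 3*h^2 - 4*h + 2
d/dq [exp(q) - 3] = exp(q)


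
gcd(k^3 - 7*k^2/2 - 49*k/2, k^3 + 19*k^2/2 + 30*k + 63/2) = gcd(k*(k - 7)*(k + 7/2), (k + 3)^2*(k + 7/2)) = k + 7/2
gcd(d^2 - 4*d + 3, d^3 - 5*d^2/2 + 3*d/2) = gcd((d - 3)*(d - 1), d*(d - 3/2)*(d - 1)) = d - 1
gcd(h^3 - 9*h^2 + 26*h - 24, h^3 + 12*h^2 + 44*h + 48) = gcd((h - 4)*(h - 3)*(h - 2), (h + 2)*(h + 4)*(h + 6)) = 1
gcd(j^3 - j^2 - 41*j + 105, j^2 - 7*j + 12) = j - 3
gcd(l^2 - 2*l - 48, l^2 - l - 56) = l - 8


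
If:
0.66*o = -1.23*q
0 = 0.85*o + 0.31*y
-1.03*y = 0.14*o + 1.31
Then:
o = 0.49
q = -0.26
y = -1.34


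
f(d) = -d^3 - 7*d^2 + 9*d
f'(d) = -3*d^2 - 14*d + 9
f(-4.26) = -88.06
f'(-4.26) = 14.20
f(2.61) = -41.97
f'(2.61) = -47.98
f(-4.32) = -88.90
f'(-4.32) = 13.49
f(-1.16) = -18.30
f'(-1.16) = 21.20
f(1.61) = -7.83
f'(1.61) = -21.32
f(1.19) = -0.89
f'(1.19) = -11.91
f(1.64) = -8.48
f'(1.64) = -22.03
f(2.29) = -28.11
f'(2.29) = -38.79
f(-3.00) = -63.00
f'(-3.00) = 24.00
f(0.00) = 0.00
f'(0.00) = 9.00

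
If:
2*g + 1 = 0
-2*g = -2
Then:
No Solution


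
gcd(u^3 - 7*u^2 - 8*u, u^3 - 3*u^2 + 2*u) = u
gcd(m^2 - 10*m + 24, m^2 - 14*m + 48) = m - 6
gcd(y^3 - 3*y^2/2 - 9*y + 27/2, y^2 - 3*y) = y - 3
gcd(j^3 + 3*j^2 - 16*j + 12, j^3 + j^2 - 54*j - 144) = j + 6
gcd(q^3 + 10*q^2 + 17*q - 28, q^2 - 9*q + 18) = 1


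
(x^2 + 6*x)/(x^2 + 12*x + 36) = x/(x + 6)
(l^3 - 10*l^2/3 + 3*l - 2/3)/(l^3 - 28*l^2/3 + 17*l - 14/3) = (l - 1)/(l - 7)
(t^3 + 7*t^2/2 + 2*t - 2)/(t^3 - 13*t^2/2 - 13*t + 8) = (t + 2)/(t - 8)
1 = 1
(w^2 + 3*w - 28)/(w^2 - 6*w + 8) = (w + 7)/(w - 2)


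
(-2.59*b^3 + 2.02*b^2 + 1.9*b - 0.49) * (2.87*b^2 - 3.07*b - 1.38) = -7.4333*b^5 + 13.7487*b^4 + 2.8258*b^3 - 10.0269*b^2 - 1.1177*b + 0.6762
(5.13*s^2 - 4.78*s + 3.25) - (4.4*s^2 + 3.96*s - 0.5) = 0.73*s^2 - 8.74*s + 3.75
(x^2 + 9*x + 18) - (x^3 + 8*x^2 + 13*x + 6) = -x^3 - 7*x^2 - 4*x + 12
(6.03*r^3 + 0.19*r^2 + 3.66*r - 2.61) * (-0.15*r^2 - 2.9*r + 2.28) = -0.9045*r^5 - 17.5155*r^4 + 12.6484*r^3 - 9.7893*r^2 + 15.9138*r - 5.9508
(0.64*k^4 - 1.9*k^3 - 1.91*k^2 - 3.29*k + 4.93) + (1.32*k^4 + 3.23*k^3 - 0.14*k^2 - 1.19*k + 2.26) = 1.96*k^4 + 1.33*k^3 - 2.05*k^2 - 4.48*k + 7.19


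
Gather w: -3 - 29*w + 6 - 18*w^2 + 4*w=-18*w^2 - 25*w + 3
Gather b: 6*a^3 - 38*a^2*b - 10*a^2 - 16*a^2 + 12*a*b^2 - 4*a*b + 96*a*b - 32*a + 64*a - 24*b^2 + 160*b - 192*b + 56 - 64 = 6*a^3 - 26*a^2 + 32*a + b^2*(12*a - 24) + b*(-38*a^2 + 92*a - 32) - 8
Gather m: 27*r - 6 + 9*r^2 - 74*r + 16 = 9*r^2 - 47*r + 10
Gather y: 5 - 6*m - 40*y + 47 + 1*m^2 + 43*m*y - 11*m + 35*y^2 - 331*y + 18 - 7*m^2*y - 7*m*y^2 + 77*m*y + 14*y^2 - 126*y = m^2 - 17*m + y^2*(49 - 7*m) + y*(-7*m^2 + 120*m - 497) + 70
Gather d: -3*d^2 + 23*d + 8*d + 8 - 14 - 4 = -3*d^2 + 31*d - 10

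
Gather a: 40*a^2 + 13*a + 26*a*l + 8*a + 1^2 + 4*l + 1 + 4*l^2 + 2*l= 40*a^2 + a*(26*l + 21) + 4*l^2 + 6*l + 2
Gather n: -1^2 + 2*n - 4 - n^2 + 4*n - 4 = -n^2 + 6*n - 9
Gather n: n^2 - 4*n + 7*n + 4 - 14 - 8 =n^2 + 3*n - 18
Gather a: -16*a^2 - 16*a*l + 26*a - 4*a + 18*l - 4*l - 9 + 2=-16*a^2 + a*(22 - 16*l) + 14*l - 7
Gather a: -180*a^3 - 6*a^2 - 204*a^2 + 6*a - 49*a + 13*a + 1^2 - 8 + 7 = -180*a^3 - 210*a^2 - 30*a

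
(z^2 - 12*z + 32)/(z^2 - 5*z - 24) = (z - 4)/(z + 3)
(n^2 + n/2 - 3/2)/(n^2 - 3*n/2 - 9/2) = (n - 1)/(n - 3)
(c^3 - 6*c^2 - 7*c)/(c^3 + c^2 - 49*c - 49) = c/(c + 7)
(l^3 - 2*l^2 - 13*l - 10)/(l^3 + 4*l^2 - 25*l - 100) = (l^2 + 3*l + 2)/(l^2 + 9*l + 20)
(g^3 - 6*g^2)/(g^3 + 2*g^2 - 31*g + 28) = g^2*(g - 6)/(g^3 + 2*g^2 - 31*g + 28)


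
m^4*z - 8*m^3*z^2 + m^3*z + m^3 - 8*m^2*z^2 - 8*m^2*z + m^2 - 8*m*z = m*(m + 1)*(m - 8*z)*(m*z + 1)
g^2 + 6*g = g*(g + 6)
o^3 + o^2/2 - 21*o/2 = o*(o - 3)*(o + 7/2)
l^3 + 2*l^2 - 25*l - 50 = (l - 5)*(l + 2)*(l + 5)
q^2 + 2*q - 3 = (q - 1)*(q + 3)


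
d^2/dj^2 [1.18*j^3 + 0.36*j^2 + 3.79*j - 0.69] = 7.08*j + 0.72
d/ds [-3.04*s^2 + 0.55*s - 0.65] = 0.55 - 6.08*s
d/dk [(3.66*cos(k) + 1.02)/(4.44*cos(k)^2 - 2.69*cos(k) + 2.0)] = (16.2504*cos(k)^2 + 9.0576*cos(k) - 10.0638)*sin(k)/(19.7136*cos(k)^4 - 23.8872*cos(k)^3 + 24.9961*cos(k)^2 - 10.76*cos(k) + 4.0)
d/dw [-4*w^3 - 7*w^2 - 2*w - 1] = -12*w^2 - 14*w - 2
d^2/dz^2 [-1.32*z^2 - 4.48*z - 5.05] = -2.64000000000000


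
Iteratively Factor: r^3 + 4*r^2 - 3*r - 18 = (r - 2)*(r^2 + 6*r + 9) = (r - 2)*(r + 3)*(r + 3)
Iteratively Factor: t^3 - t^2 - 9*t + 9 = (t + 3)*(t^2 - 4*t + 3) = (t - 3)*(t + 3)*(t - 1)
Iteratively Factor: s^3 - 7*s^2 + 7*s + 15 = (s + 1)*(s^2 - 8*s + 15) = (s - 5)*(s + 1)*(s - 3)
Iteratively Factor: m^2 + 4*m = (m)*(m + 4)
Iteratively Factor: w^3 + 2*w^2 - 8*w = (w + 4)*(w^2 - 2*w) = (w - 2)*(w + 4)*(w)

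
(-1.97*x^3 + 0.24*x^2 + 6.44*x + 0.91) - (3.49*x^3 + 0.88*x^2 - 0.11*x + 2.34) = -5.46*x^3 - 0.64*x^2 + 6.55*x - 1.43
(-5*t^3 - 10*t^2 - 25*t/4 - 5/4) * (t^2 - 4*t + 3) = -5*t^5 + 10*t^4 + 75*t^3/4 - 25*t^2/4 - 55*t/4 - 15/4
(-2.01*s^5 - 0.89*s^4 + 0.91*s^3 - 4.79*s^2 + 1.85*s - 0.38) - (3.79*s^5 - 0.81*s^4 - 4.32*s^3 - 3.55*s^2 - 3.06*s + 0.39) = -5.8*s^5 - 0.08*s^4 + 5.23*s^3 - 1.24*s^2 + 4.91*s - 0.77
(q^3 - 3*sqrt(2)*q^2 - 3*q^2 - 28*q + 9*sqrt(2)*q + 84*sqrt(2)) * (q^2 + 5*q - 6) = q^5 - 3*sqrt(2)*q^4 + 2*q^4 - 49*q^3 - 6*sqrt(2)*q^3 - 122*q^2 + 147*sqrt(2)*q^2 + 168*q + 366*sqrt(2)*q - 504*sqrt(2)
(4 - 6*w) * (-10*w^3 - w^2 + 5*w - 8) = 60*w^4 - 34*w^3 - 34*w^2 + 68*w - 32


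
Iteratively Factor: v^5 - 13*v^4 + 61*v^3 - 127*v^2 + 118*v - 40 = (v - 4)*(v^4 - 9*v^3 + 25*v^2 - 27*v + 10) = (v - 4)*(v - 1)*(v^3 - 8*v^2 + 17*v - 10) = (v - 4)*(v - 1)^2*(v^2 - 7*v + 10) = (v - 4)*(v - 2)*(v - 1)^2*(v - 5)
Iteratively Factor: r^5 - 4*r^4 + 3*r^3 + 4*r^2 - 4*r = (r + 1)*(r^4 - 5*r^3 + 8*r^2 - 4*r) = (r - 2)*(r + 1)*(r^3 - 3*r^2 + 2*r) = (r - 2)^2*(r + 1)*(r^2 - r) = r*(r - 2)^2*(r + 1)*(r - 1)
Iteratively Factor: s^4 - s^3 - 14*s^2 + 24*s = (s - 2)*(s^3 + s^2 - 12*s) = s*(s - 2)*(s^2 + s - 12) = s*(s - 2)*(s + 4)*(s - 3)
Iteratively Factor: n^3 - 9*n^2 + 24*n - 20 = (n - 2)*(n^2 - 7*n + 10) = (n - 5)*(n - 2)*(n - 2)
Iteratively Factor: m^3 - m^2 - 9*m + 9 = (m - 1)*(m^2 - 9) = (m - 1)*(m + 3)*(m - 3)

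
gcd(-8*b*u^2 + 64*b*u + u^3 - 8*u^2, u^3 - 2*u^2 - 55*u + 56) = u - 8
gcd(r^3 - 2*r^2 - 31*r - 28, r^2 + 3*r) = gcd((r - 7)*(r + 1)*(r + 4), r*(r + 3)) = 1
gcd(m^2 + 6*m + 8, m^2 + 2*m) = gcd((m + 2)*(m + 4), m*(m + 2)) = m + 2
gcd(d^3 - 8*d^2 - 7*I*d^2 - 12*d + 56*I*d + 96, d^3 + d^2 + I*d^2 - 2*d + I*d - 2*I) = 1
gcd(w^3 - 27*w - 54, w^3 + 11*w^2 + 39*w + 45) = w^2 + 6*w + 9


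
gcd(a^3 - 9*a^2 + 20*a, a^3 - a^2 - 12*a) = a^2 - 4*a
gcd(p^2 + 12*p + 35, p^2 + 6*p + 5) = p + 5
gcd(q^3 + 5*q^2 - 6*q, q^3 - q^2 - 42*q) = q^2 + 6*q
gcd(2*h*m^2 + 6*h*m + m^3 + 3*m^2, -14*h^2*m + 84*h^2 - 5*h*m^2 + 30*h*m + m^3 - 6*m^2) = 2*h + m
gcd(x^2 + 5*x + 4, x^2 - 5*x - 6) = x + 1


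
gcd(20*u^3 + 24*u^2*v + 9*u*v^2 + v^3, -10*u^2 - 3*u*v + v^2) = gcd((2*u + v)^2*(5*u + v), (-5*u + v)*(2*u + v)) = 2*u + v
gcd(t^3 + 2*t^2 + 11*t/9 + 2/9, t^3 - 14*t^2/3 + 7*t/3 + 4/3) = t + 1/3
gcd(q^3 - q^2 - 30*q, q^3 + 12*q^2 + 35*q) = q^2 + 5*q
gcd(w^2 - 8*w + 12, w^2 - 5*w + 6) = w - 2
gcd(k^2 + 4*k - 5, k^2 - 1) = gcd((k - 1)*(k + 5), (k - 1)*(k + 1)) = k - 1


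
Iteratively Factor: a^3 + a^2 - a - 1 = (a + 1)*(a^2 - 1) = (a + 1)^2*(a - 1)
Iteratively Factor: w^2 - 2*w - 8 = (w + 2)*(w - 4)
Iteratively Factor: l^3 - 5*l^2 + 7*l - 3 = (l - 3)*(l^2 - 2*l + 1) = (l - 3)*(l - 1)*(l - 1)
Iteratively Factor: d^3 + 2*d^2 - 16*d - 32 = (d + 2)*(d^2 - 16) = (d + 2)*(d + 4)*(d - 4)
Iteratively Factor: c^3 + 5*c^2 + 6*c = (c + 3)*(c^2 + 2*c) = c*(c + 3)*(c + 2)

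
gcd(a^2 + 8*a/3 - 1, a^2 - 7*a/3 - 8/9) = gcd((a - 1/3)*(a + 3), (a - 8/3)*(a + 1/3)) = 1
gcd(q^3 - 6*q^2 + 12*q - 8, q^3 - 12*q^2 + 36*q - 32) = q^2 - 4*q + 4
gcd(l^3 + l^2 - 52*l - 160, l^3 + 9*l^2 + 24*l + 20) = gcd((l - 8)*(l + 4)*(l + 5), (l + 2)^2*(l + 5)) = l + 5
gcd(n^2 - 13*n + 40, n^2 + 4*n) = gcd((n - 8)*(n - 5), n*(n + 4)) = 1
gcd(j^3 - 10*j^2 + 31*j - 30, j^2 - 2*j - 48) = 1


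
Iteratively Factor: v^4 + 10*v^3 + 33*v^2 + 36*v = (v + 3)*(v^3 + 7*v^2 + 12*v) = v*(v + 3)*(v^2 + 7*v + 12) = v*(v + 3)*(v + 4)*(v + 3)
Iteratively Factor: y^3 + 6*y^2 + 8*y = (y)*(y^2 + 6*y + 8) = y*(y + 4)*(y + 2)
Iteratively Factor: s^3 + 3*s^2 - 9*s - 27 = (s + 3)*(s^2 - 9) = (s + 3)^2*(s - 3)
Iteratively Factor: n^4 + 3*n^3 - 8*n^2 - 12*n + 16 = (n - 2)*(n^3 + 5*n^2 + 2*n - 8) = (n - 2)*(n + 2)*(n^2 + 3*n - 4) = (n - 2)*(n + 2)*(n + 4)*(n - 1)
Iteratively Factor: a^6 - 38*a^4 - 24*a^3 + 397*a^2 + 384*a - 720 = (a - 5)*(a^5 + 5*a^4 - 13*a^3 - 89*a^2 - 48*a + 144) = (a - 5)*(a + 4)*(a^4 + a^3 - 17*a^2 - 21*a + 36) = (a - 5)*(a - 4)*(a + 4)*(a^3 + 5*a^2 + 3*a - 9) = (a - 5)*(a - 4)*(a + 3)*(a + 4)*(a^2 + 2*a - 3) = (a - 5)*(a - 4)*(a + 3)^2*(a + 4)*(a - 1)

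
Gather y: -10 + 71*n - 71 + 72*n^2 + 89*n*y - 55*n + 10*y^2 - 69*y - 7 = 72*n^2 + 16*n + 10*y^2 + y*(89*n - 69) - 88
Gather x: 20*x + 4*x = 24*x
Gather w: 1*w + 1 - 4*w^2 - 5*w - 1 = -4*w^2 - 4*w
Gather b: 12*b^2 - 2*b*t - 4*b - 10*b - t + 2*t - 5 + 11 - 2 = 12*b^2 + b*(-2*t - 14) + t + 4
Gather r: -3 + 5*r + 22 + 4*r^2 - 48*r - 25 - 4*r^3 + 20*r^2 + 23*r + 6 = -4*r^3 + 24*r^2 - 20*r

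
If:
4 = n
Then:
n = 4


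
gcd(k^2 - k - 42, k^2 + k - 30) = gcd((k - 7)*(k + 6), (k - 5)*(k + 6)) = k + 6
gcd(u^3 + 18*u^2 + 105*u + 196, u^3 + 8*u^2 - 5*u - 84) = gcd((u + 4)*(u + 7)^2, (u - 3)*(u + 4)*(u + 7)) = u^2 + 11*u + 28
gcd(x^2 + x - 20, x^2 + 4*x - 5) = x + 5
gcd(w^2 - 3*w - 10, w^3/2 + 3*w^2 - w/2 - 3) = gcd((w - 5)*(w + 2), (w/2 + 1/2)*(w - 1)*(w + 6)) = 1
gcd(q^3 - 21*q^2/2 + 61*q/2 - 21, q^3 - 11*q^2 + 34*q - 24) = q^2 - 7*q + 6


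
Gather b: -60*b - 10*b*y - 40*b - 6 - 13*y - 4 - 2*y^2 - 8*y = b*(-10*y - 100) - 2*y^2 - 21*y - 10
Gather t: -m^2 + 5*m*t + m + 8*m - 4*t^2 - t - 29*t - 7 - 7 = -m^2 + 9*m - 4*t^2 + t*(5*m - 30) - 14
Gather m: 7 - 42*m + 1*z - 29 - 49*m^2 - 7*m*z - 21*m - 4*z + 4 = -49*m^2 + m*(-7*z - 63) - 3*z - 18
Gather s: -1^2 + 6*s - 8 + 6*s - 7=12*s - 16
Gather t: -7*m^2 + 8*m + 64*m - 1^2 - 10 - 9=-7*m^2 + 72*m - 20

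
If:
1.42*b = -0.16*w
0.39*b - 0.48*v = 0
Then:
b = -0.112676056338028*w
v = -0.0915492957746479*w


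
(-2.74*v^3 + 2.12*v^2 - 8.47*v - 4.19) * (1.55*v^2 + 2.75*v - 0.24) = -4.247*v^5 - 4.249*v^4 - 6.6409*v^3 - 30.2958*v^2 - 9.4897*v + 1.0056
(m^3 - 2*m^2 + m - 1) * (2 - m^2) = -m^5 + 2*m^4 + m^3 - 3*m^2 + 2*m - 2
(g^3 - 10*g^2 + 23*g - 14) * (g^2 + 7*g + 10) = g^5 - 3*g^4 - 37*g^3 + 47*g^2 + 132*g - 140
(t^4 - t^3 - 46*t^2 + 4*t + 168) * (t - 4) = t^5 - 5*t^4 - 42*t^3 + 188*t^2 + 152*t - 672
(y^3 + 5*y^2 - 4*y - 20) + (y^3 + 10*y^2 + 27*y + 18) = 2*y^3 + 15*y^2 + 23*y - 2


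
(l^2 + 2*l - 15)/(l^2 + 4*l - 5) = (l - 3)/(l - 1)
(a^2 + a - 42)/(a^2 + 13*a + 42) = (a - 6)/(a + 6)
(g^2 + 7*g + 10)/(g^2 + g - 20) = (g + 2)/(g - 4)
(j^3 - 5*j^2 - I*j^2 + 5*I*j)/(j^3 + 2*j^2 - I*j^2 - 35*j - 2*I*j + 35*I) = j/(j + 7)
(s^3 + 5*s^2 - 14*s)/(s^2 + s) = (s^2 + 5*s - 14)/(s + 1)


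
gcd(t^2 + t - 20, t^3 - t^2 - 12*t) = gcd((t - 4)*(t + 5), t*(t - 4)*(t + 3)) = t - 4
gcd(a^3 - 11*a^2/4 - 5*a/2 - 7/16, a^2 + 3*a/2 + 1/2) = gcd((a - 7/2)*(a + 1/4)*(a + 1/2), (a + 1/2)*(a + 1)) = a + 1/2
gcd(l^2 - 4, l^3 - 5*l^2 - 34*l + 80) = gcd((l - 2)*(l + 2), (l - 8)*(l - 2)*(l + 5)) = l - 2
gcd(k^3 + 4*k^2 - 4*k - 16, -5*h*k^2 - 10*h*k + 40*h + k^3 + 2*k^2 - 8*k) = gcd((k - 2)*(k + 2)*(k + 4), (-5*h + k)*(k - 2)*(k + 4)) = k^2 + 2*k - 8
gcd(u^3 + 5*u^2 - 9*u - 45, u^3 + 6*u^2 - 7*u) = 1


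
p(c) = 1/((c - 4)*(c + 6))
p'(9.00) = 0.00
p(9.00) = 0.01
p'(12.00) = 0.00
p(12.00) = 0.01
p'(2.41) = -0.04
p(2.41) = -0.07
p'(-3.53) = 0.01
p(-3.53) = -0.05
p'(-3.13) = 0.01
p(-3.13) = -0.05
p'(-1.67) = 0.00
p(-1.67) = -0.04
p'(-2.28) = 0.00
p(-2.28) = -0.04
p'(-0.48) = -0.00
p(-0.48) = -0.04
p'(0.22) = -0.00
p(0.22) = -0.04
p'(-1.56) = 0.00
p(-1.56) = -0.04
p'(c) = -1/((c - 4)*(c + 6)^2) - 1/((c - 4)^2*(c + 6)) = 2*(-c - 1)/(c^4 + 4*c^3 - 44*c^2 - 96*c + 576)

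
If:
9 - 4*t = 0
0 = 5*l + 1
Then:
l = -1/5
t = 9/4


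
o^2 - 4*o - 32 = (o - 8)*(o + 4)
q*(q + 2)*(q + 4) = q^3 + 6*q^2 + 8*q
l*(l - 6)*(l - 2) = l^3 - 8*l^2 + 12*l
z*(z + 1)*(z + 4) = z^3 + 5*z^2 + 4*z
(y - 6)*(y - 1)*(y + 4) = y^3 - 3*y^2 - 22*y + 24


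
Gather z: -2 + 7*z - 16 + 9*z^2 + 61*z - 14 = 9*z^2 + 68*z - 32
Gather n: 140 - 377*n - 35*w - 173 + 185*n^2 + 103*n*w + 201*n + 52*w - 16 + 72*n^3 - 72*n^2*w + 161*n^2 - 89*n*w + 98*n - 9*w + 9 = 72*n^3 + n^2*(346 - 72*w) + n*(14*w - 78) + 8*w - 40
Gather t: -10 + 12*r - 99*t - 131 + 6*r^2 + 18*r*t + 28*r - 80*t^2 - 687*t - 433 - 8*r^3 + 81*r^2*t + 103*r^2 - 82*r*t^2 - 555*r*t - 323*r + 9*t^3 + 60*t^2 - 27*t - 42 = -8*r^3 + 109*r^2 - 283*r + 9*t^3 + t^2*(-82*r - 20) + t*(81*r^2 - 537*r - 813) - 616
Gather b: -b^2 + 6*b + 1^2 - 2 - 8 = -b^2 + 6*b - 9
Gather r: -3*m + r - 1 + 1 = -3*m + r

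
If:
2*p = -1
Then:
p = -1/2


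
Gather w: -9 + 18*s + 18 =18*s + 9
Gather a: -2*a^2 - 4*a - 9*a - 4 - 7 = -2*a^2 - 13*a - 11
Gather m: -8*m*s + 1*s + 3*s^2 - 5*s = -8*m*s + 3*s^2 - 4*s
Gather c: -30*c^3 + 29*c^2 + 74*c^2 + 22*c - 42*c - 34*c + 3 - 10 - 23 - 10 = -30*c^3 + 103*c^2 - 54*c - 40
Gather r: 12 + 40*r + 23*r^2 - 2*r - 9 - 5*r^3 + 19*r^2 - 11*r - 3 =-5*r^3 + 42*r^2 + 27*r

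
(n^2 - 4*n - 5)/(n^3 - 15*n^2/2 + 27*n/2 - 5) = 2*(n + 1)/(2*n^2 - 5*n + 2)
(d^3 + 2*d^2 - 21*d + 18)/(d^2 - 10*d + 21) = (d^2 + 5*d - 6)/(d - 7)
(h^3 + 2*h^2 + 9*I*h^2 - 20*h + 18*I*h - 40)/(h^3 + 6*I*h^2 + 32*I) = (h^2 + h*(2 + 5*I) + 10*I)/(h^2 + 2*I*h + 8)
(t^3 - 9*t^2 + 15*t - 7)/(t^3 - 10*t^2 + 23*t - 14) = (t - 1)/(t - 2)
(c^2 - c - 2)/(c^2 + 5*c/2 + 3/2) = 2*(c - 2)/(2*c + 3)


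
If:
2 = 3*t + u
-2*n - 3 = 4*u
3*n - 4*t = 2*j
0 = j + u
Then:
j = 43/16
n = 31/8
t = 25/16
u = -43/16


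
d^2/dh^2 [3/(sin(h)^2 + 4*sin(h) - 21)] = 6*(-2*sin(h)^4 - 6*sin(h)^3 - 47*sin(h)^2 - 30*sin(h) + 37)/(sin(h)^2 + 4*sin(h) - 21)^3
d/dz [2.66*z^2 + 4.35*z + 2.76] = 5.32*z + 4.35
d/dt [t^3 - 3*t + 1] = 3*t^2 - 3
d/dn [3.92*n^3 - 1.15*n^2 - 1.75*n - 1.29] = 11.76*n^2 - 2.3*n - 1.75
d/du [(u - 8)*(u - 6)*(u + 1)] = 3*u^2 - 26*u + 34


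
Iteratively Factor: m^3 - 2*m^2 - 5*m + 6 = (m - 3)*(m^2 + m - 2) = (m - 3)*(m + 2)*(m - 1)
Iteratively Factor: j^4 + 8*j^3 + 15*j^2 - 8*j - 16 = (j + 4)*(j^3 + 4*j^2 - j - 4) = (j + 1)*(j + 4)*(j^2 + 3*j - 4) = (j - 1)*(j + 1)*(j + 4)*(j + 4)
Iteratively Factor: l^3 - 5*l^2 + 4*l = (l - 4)*(l^2 - l) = l*(l - 4)*(l - 1)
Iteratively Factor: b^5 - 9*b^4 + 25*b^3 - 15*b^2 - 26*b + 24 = (b - 3)*(b^4 - 6*b^3 + 7*b^2 + 6*b - 8) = (b - 3)*(b - 2)*(b^3 - 4*b^2 - b + 4) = (b - 4)*(b - 3)*(b - 2)*(b^2 - 1) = (b - 4)*(b - 3)*(b - 2)*(b - 1)*(b + 1)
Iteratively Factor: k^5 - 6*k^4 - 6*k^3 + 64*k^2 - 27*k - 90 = (k + 1)*(k^4 - 7*k^3 + k^2 + 63*k - 90) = (k - 2)*(k + 1)*(k^3 - 5*k^2 - 9*k + 45) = (k - 3)*(k - 2)*(k + 1)*(k^2 - 2*k - 15) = (k - 5)*(k - 3)*(k - 2)*(k + 1)*(k + 3)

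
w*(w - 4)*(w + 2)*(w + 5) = w^4 + 3*w^3 - 18*w^2 - 40*w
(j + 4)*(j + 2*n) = j^2 + 2*j*n + 4*j + 8*n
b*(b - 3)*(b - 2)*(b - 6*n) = b^4 - 6*b^3*n - 5*b^3 + 30*b^2*n + 6*b^2 - 36*b*n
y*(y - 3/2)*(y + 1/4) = y^3 - 5*y^2/4 - 3*y/8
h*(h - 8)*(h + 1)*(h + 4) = h^4 - 3*h^3 - 36*h^2 - 32*h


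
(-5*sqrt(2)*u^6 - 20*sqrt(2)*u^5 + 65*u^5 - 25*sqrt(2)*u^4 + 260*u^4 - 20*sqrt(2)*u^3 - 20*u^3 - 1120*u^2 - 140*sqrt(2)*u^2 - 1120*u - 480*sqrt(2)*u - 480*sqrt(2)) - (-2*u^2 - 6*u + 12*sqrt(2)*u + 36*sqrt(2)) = -5*sqrt(2)*u^6 - 20*sqrt(2)*u^5 + 65*u^5 - 25*sqrt(2)*u^4 + 260*u^4 - 20*sqrt(2)*u^3 - 20*u^3 - 1118*u^2 - 140*sqrt(2)*u^2 - 1114*u - 492*sqrt(2)*u - 516*sqrt(2)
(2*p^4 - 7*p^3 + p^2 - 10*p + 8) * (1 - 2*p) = -4*p^5 + 16*p^4 - 9*p^3 + 21*p^2 - 26*p + 8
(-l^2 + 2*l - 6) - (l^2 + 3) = -2*l^2 + 2*l - 9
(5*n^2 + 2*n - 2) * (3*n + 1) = 15*n^3 + 11*n^2 - 4*n - 2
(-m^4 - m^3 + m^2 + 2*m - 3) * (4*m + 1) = -4*m^5 - 5*m^4 + 3*m^3 + 9*m^2 - 10*m - 3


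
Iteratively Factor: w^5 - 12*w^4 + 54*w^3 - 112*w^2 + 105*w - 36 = (w - 3)*(w^4 - 9*w^3 + 27*w^2 - 31*w + 12) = (w - 3)*(w - 1)*(w^3 - 8*w^2 + 19*w - 12) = (w - 3)*(w - 1)^2*(w^2 - 7*w + 12) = (w - 4)*(w - 3)*(w - 1)^2*(w - 3)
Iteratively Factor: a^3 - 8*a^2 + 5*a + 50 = (a - 5)*(a^2 - 3*a - 10) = (a - 5)^2*(a + 2)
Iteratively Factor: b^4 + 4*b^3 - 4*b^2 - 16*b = (b)*(b^3 + 4*b^2 - 4*b - 16) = b*(b - 2)*(b^2 + 6*b + 8) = b*(b - 2)*(b + 2)*(b + 4)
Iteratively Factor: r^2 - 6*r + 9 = (r - 3)*(r - 3)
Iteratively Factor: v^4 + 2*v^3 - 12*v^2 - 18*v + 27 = (v + 3)*(v^3 - v^2 - 9*v + 9) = (v - 1)*(v + 3)*(v^2 - 9) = (v - 3)*(v - 1)*(v + 3)*(v + 3)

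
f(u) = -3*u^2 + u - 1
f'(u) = 1 - 6*u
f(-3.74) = -46.70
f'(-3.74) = 23.44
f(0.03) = -0.97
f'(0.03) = 0.82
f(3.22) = -28.89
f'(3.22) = -18.32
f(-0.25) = -1.44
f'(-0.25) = 2.50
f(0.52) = -1.29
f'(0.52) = -2.12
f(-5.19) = -87.00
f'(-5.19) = 32.14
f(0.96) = -2.80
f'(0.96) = -4.76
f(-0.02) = -1.02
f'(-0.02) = 1.12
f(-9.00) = -253.00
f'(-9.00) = 55.00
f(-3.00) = -31.00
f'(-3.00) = 19.00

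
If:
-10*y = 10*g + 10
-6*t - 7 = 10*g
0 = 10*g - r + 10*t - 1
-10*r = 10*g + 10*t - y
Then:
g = -412/217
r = -2/217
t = 867/434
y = 195/217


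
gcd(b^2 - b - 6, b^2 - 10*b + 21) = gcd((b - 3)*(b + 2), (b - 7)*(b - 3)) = b - 3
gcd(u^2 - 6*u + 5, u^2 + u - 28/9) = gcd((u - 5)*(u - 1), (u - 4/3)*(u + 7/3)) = 1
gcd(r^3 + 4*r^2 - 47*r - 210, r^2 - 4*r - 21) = r - 7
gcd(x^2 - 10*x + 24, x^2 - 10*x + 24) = x^2 - 10*x + 24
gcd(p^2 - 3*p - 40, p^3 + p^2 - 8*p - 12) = 1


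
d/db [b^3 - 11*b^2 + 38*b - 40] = 3*b^2 - 22*b + 38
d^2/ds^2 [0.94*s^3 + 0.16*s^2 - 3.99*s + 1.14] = 5.64*s + 0.32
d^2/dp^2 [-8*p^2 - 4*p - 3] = -16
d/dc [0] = 0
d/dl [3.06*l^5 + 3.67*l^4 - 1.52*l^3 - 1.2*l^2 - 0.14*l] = 15.3*l^4 + 14.68*l^3 - 4.56*l^2 - 2.4*l - 0.14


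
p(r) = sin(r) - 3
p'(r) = cos(r)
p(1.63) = -2.00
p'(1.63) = -0.06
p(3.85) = -3.65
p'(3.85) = -0.76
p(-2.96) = -3.18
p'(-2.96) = -0.98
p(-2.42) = -3.66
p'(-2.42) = -0.75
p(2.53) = -2.43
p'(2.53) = -0.82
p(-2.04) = -3.89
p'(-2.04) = -0.45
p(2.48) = -2.39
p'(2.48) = -0.79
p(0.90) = -2.22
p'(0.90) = 0.62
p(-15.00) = -3.65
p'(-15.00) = -0.76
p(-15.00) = -3.65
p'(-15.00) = -0.76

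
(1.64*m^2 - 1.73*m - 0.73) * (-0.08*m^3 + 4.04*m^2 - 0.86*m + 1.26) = -0.1312*m^5 + 6.764*m^4 - 8.3412*m^3 + 0.605*m^2 - 1.552*m - 0.9198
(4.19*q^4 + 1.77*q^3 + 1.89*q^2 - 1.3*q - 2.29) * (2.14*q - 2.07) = 8.9666*q^5 - 4.8855*q^4 + 0.3807*q^3 - 6.6943*q^2 - 2.2096*q + 4.7403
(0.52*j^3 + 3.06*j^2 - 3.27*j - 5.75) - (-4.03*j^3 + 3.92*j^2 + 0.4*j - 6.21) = 4.55*j^3 - 0.86*j^2 - 3.67*j + 0.46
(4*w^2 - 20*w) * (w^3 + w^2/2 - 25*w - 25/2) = 4*w^5 - 18*w^4 - 110*w^3 + 450*w^2 + 250*w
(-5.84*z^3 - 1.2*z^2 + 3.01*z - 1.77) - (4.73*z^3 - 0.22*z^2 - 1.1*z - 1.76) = -10.57*z^3 - 0.98*z^2 + 4.11*z - 0.01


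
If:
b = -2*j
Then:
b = -2*j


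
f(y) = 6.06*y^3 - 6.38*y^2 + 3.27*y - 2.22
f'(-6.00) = 734.31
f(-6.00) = -1560.48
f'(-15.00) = 4285.17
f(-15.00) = -21939.27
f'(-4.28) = 390.91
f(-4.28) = -608.21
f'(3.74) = 209.84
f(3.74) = 237.79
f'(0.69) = 3.12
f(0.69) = -1.01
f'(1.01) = 8.93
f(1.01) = 0.82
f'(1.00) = 8.69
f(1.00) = 0.73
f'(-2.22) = 121.20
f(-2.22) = -107.23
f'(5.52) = 486.79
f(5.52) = 840.70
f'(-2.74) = 174.72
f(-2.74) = -183.74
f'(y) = 18.18*y^2 - 12.76*y + 3.27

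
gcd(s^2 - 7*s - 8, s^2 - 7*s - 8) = s^2 - 7*s - 8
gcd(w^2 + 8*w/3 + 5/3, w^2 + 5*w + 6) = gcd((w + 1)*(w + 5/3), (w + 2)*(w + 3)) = 1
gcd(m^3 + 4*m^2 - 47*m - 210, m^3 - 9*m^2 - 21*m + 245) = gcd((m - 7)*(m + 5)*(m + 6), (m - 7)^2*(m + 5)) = m^2 - 2*m - 35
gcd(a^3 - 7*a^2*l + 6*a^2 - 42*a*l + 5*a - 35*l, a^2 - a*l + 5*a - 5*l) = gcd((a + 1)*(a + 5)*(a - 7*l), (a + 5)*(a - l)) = a + 5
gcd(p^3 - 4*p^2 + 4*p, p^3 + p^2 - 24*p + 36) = p - 2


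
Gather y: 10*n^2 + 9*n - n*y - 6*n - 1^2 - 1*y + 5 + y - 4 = 10*n^2 - n*y + 3*n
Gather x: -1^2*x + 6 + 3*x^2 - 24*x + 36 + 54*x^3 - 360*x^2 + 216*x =54*x^3 - 357*x^2 + 191*x + 42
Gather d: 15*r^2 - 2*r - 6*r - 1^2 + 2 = 15*r^2 - 8*r + 1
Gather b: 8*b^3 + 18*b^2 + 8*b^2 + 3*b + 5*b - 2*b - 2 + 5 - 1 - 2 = 8*b^3 + 26*b^2 + 6*b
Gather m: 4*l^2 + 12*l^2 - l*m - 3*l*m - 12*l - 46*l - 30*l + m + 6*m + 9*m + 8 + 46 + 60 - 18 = 16*l^2 - 88*l + m*(16 - 4*l) + 96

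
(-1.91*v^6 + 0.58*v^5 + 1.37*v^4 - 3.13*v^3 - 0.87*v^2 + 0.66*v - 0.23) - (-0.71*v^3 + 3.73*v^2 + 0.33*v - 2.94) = -1.91*v^6 + 0.58*v^5 + 1.37*v^4 - 2.42*v^3 - 4.6*v^2 + 0.33*v + 2.71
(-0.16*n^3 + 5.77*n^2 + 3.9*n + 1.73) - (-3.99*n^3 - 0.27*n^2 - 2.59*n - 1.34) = 3.83*n^3 + 6.04*n^2 + 6.49*n + 3.07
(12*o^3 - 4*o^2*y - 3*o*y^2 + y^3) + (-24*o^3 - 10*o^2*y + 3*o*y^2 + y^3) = -12*o^3 - 14*o^2*y + 2*y^3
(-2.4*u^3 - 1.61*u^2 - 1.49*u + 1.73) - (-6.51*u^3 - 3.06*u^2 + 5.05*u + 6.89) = 4.11*u^3 + 1.45*u^2 - 6.54*u - 5.16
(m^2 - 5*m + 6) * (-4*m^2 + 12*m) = -4*m^4 + 32*m^3 - 84*m^2 + 72*m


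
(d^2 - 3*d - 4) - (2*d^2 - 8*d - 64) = -d^2 + 5*d + 60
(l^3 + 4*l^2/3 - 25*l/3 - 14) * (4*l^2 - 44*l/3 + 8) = 4*l^5 - 28*l^4/3 - 404*l^3/9 + 692*l^2/9 + 416*l/3 - 112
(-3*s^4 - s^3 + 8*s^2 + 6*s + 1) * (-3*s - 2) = 9*s^5 + 9*s^4 - 22*s^3 - 34*s^2 - 15*s - 2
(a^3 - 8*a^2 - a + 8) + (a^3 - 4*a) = 2*a^3 - 8*a^2 - 5*a + 8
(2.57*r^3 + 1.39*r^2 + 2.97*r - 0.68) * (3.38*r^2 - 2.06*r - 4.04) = 8.6866*r^5 - 0.596*r^4 - 3.2076*r^3 - 14.0322*r^2 - 10.598*r + 2.7472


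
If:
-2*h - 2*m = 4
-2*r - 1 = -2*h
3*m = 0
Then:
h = -2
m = 0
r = -5/2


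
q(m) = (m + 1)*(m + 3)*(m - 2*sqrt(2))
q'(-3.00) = 11.66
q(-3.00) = 0.00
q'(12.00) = 451.80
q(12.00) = 1788.46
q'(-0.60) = -8.64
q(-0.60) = -3.29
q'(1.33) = 0.11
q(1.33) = -15.12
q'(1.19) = -1.28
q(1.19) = -15.03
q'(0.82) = -4.38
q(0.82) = -13.96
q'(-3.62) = 22.52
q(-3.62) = -10.47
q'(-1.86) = -2.29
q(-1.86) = 4.60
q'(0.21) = -7.69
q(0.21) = -10.17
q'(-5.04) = 56.08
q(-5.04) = -64.85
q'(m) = (m + 1)*(m + 3) + (m + 1)*(m - 2*sqrt(2)) + (m + 3)*(m - 2*sqrt(2)) = 3*m^2 - 4*sqrt(2)*m + 8*m - 8*sqrt(2) + 3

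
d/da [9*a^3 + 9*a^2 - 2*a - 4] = 27*a^2 + 18*a - 2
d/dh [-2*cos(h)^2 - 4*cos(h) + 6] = 4*(cos(h) + 1)*sin(h)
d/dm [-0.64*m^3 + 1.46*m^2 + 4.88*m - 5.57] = -1.92*m^2 + 2.92*m + 4.88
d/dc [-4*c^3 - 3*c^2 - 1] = 6*c*(-2*c - 1)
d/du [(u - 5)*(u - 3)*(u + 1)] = 3*u^2 - 14*u + 7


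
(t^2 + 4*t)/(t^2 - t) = (t + 4)/(t - 1)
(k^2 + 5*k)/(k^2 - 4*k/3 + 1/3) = 3*k*(k + 5)/(3*k^2 - 4*k + 1)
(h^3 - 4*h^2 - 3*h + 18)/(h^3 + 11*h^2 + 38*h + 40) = (h^2 - 6*h + 9)/(h^2 + 9*h + 20)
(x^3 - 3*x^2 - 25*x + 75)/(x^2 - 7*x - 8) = (-x^3 + 3*x^2 + 25*x - 75)/(-x^2 + 7*x + 8)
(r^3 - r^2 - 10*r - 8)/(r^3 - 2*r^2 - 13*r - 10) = (r - 4)/(r - 5)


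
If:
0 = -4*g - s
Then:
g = -s/4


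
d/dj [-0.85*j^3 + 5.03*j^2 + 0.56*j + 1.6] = -2.55*j^2 + 10.06*j + 0.56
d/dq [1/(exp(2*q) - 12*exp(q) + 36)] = 2*(6 - exp(q))*exp(q)/(exp(2*q) - 12*exp(q) + 36)^2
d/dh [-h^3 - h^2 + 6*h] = -3*h^2 - 2*h + 6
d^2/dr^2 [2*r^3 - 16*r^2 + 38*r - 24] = 12*r - 32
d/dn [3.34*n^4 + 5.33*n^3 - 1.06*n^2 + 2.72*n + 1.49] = 13.36*n^3 + 15.99*n^2 - 2.12*n + 2.72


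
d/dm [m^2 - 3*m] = 2*m - 3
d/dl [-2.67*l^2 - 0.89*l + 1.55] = -5.34*l - 0.89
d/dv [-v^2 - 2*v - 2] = -2*v - 2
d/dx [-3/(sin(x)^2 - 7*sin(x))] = 3*(2*sin(x) - 7)*cos(x)/((sin(x) - 7)^2*sin(x)^2)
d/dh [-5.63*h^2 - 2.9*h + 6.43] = -11.26*h - 2.9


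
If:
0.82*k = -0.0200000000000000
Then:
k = -0.02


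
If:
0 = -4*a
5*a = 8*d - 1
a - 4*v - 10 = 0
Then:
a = 0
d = 1/8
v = -5/2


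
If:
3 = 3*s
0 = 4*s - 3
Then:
No Solution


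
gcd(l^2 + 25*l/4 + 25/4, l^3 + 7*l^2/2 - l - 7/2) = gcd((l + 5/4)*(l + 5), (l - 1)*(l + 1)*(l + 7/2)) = 1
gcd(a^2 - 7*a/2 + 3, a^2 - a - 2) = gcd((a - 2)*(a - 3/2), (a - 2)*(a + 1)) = a - 2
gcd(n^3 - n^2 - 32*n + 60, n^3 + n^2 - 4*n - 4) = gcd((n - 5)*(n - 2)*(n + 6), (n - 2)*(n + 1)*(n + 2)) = n - 2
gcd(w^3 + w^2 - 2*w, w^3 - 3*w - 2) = 1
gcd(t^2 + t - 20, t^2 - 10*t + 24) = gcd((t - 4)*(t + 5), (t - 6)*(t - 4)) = t - 4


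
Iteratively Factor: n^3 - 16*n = (n)*(n^2 - 16) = n*(n - 4)*(n + 4)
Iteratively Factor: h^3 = (h)*(h^2) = h^2*(h)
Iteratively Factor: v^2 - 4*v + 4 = (v - 2)*(v - 2)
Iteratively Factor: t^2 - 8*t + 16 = (t - 4)*(t - 4)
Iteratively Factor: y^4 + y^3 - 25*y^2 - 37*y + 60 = (y - 1)*(y^3 + 2*y^2 - 23*y - 60) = (y - 1)*(y + 3)*(y^2 - y - 20) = (y - 1)*(y + 3)*(y + 4)*(y - 5)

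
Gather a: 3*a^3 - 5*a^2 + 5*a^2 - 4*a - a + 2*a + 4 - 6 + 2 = 3*a^3 - 3*a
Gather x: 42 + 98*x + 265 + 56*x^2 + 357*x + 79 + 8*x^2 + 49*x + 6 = 64*x^2 + 504*x + 392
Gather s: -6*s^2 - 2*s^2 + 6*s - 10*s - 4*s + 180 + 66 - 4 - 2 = -8*s^2 - 8*s + 240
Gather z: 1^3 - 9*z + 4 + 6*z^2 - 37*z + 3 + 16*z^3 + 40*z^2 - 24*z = 16*z^3 + 46*z^2 - 70*z + 8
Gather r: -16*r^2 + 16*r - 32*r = -16*r^2 - 16*r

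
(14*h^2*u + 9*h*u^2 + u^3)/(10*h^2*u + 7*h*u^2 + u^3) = (7*h + u)/(5*h + u)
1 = 1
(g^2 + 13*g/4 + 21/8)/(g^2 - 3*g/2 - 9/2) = (g + 7/4)/(g - 3)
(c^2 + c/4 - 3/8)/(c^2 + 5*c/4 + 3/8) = (2*c - 1)/(2*c + 1)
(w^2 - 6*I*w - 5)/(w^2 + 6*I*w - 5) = (w^2 - 6*I*w - 5)/(w^2 + 6*I*w - 5)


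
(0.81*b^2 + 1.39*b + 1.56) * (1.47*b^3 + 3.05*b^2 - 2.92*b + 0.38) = 1.1907*b^5 + 4.5138*b^4 + 4.1675*b^3 + 1.007*b^2 - 4.027*b + 0.5928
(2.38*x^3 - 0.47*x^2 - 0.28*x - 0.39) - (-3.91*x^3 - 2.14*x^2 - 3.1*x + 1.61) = 6.29*x^3 + 1.67*x^2 + 2.82*x - 2.0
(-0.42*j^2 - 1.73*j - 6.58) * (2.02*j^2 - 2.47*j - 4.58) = -0.8484*j^4 - 2.4572*j^3 - 7.0949*j^2 + 24.176*j + 30.1364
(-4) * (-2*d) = 8*d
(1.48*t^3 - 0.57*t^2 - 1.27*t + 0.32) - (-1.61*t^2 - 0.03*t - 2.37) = 1.48*t^3 + 1.04*t^2 - 1.24*t + 2.69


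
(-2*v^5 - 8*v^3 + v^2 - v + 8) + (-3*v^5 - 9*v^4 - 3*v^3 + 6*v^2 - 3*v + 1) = -5*v^5 - 9*v^4 - 11*v^3 + 7*v^2 - 4*v + 9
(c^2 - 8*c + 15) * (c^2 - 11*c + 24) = c^4 - 19*c^3 + 127*c^2 - 357*c + 360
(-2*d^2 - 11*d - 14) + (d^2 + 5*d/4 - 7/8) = -d^2 - 39*d/4 - 119/8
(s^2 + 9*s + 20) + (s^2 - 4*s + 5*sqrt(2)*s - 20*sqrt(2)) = 2*s^2 + 5*s + 5*sqrt(2)*s - 20*sqrt(2) + 20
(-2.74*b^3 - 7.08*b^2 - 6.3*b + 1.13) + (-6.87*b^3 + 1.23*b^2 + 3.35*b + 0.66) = -9.61*b^3 - 5.85*b^2 - 2.95*b + 1.79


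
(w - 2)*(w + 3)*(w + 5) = w^3 + 6*w^2 - w - 30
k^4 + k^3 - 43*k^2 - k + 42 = (k - 6)*(k - 1)*(k + 1)*(k + 7)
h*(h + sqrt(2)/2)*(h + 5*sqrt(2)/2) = h^3 + 3*sqrt(2)*h^2 + 5*h/2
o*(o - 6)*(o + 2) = o^3 - 4*o^2 - 12*o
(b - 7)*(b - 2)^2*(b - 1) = b^4 - 12*b^3 + 43*b^2 - 60*b + 28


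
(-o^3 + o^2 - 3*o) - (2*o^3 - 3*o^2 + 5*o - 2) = -3*o^3 + 4*o^2 - 8*o + 2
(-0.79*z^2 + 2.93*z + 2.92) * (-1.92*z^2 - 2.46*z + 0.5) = 1.5168*z^4 - 3.6822*z^3 - 13.2092*z^2 - 5.7182*z + 1.46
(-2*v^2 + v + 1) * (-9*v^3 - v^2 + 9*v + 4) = 18*v^5 - 7*v^4 - 28*v^3 + 13*v + 4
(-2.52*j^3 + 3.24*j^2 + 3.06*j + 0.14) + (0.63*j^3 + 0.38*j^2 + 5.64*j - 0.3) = -1.89*j^3 + 3.62*j^2 + 8.7*j - 0.16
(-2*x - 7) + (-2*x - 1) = -4*x - 8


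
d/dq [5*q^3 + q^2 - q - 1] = 15*q^2 + 2*q - 1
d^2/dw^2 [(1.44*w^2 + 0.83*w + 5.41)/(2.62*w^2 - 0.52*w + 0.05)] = (15.318616*w^3 + 221.686584*w^2 - 44.875884*w + 1.558668)/(17.984728*w^6 - 10.708464*w^5 + 3.155004*w^4 - 0.549328*w^3 + 0.06021*w^2 - 0.0039*w + 0.000125)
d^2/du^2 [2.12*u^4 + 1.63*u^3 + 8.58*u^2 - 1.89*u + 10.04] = 25.44*u^2 + 9.78*u + 17.16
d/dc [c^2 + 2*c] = 2*c + 2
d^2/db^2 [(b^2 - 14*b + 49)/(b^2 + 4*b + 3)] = 4*(-9*b^3 + 69*b^2 + 357*b + 407)/(b^6 + 12*b^5 + 57*b^4 + 136*b^3 + 171*b^2 + 108*b + 27)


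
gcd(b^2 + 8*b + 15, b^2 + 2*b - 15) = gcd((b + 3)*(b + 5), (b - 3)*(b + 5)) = b + 5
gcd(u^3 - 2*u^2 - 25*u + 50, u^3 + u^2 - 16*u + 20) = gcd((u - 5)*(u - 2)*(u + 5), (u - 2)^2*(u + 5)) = u^2 + 3*u - 10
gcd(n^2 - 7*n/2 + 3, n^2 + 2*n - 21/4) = n - 3/2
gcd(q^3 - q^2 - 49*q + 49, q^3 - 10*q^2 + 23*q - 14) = q^2 - 8*q + 7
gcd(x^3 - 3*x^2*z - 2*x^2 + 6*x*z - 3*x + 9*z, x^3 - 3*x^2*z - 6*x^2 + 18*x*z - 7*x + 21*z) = x^2 - 3*x*z + x - 3*z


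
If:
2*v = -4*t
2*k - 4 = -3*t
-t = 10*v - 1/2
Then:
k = 155/76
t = -1/38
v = 1/19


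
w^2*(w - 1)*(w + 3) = w^4 + 2*w^3 - 3*w^2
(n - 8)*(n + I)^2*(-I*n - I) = -I*n^4 + 2*n^3 + 7*I*n^3 - 14*n^2 + 9*I*n^2 - 16*n - 7*I*n - 8*I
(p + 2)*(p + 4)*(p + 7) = p^3 + 13*p^2 + 50*p + 56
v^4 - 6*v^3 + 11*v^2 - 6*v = v*(v - 3)*(v - 2)*(v - 1)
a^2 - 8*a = a*(a - 8)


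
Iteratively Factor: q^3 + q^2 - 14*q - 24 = (q + 2)*(q^2 - q - 12) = (q - 4)*(q + 2)*(q + 3)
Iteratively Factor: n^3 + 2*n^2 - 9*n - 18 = (n - 3)*(n^2 + 5*n + 6) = (n - 3)*(n + 3)*(n + 2)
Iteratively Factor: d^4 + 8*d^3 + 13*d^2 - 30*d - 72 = (d - 2)*(d^3 + 10*d^2 + 33*d + 36) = (d - 2)*(d + 3)*(d^2 + 7*d + 12) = (d - 2)*(d + 3)^2*(d + 4)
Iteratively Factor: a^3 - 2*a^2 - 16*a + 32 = (a + 4)*(a^2 - 6*a + 8) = (a - 2)*(a + 4)*(a - 4)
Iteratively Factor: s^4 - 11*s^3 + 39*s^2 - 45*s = (s - 3)*(s^3 - 8*s^2 + 15*s) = (s - 3)^2*(s^2 - 5*s) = (s - 5)*(s - 3)^2*(s)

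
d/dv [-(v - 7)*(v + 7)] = -2*v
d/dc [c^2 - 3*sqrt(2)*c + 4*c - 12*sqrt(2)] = 2*c - 3*sqrt(2) + 4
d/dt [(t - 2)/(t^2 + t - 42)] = (t^2 + t - (t - 2)*(2*t + 1) - 42)/(t^2 + t - 42)^2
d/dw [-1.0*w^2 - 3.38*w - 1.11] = -2.0*w - 3.38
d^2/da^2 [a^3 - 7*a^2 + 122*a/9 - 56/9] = 6*a - 14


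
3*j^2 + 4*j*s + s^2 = (j + s)*(3*j + s)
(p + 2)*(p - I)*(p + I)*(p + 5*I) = p^4 + 2*p^3 + 5*I*p^3 + p^2 + 10*I*p^2 + 2*p + 5*I*p + 10*I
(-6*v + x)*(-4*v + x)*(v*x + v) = 24*v^3*x + 24*v^3 - 10*v^2*x^2 - 10*v^2*x + v*x^3 + v*x^2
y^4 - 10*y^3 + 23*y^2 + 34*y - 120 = (y - 5)*(y - 4)*(y - 3)*(y + 2)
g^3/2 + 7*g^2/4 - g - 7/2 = (g/2 + sqrt(2)/2)*(g + 7/2)*(g - sqrt(2))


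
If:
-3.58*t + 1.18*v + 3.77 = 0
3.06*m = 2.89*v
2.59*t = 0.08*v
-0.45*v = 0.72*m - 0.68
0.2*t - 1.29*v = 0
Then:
No Solution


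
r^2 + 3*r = r*(r + 3)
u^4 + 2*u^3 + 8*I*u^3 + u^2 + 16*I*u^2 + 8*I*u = u*(u + 8*I)*(-I*u - I)*(I*u + I)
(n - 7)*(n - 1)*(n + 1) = n^3 - 7*n^2 - n + 7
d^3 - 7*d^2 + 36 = (d - 6)*(d - 3)*(d + 2)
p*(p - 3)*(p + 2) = p^3 - p^2 - 6*p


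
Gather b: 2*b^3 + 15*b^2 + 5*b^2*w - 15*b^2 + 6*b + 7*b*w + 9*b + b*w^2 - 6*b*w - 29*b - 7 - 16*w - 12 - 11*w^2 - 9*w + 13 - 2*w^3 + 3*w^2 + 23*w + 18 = 2*b^3 + 5*b^2*w + b*(w^2 + w - 14) - 2*w^3 - 8*w^2 - 2*w + 12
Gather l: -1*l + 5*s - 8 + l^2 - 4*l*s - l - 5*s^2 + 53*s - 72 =l^2 + l*(-4*s - 2) - 5*s^2 + 58*s - 80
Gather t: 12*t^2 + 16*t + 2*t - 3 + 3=12*t^2 + 18*t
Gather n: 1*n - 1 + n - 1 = 2*n - 2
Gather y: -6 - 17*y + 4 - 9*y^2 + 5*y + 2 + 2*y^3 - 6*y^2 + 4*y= 2*y^3 - 15*y^2 - 8*y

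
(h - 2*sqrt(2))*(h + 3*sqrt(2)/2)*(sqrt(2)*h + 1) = sqrt(2)*h^3 - 13*sqrt(2)*h/2 - 6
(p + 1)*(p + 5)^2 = p^3 + 11*p^2 + 35*p + 25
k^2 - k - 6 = (k - 3)*(k + 2)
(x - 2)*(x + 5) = x^2 + 3*x - 10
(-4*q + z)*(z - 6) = -4*q*z + 24*q + z^2 - 6*z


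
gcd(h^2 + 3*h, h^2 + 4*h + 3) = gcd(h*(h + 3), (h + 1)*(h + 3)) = h + 3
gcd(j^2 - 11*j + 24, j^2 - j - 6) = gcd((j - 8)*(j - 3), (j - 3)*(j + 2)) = j - 3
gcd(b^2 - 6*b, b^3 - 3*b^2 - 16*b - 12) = b - 6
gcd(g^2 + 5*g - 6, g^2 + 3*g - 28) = 1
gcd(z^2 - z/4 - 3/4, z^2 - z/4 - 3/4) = z^2 - z/4 - 3/4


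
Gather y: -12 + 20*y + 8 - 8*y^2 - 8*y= -8*y^2 + 12*y - 4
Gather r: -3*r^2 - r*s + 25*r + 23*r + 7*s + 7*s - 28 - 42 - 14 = -3*r^2 + r*(48 - s) + 14*s - 84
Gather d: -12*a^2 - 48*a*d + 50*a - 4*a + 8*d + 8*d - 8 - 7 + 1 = -12*a^2 + 46*a + d*(16 - 48*a) - 14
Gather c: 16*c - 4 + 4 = 16*c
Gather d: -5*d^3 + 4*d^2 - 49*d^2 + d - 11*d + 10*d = -5*d^3 - 45*d^2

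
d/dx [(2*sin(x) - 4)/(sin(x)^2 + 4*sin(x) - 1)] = 2*(4*sin(x) + cos(x)^2 + 6)*cos(x)/(4*sin(x) - cos(x)^2)^2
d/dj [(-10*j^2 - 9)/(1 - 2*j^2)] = -56*j/(2*j^2 - 1)^2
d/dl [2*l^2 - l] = 4*l - 1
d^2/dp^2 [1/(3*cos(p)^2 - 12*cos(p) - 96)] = (4*sin(p)^4 - 146*sin(p)^2 - 113*cos(p) - 3*cos(3*p) + 46)/(3*(sin(p)^2 + 4*cos(p) + 31)^3)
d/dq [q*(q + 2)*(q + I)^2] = (q + I)*(2*q*(q + 2) + q*(q + I) + (q + 2)*(q + I))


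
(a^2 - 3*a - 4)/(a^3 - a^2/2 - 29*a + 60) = 2*(a + 1)/(2*a^2 + 7*a - 30)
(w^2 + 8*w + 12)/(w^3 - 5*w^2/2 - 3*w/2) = 2*(w^2 + 8*w + 12)/(w*(2*w^2 - 5*w - 3))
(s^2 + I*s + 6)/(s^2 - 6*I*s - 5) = (s^2 + I*s + 6)/(s^2 - 6*I*s - 5)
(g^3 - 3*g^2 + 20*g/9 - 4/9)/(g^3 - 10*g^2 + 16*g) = (g^2 - g + 2/9)/(g*(g - 8))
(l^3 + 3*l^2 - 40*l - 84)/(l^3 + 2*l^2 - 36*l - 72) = (l + 7)/(l + 6)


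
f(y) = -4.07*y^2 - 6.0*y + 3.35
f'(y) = -8.14*y - 6.0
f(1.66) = -17.83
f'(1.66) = -19.51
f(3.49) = -67.16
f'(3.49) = -34.41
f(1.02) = -7.00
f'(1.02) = -14.30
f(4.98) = -127.47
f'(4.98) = -46.54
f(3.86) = -80.45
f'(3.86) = -37.42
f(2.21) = -29.79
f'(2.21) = -23.99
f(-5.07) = -70.85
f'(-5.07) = 35.27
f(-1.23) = 4.57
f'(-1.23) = 4.01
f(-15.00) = -822.40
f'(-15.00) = 116.10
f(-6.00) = -107.17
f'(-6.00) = 42.84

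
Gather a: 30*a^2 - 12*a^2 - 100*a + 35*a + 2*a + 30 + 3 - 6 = 18*a^2 - 63*a + 27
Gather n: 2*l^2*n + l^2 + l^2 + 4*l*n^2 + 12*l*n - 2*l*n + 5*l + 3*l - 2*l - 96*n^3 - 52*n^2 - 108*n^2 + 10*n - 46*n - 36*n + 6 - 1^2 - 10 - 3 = 2*l^2 + 6*l - 96*n^3 + n^2*(4*l - 160) + n*(2*l^2 + 10*l - 72) - 8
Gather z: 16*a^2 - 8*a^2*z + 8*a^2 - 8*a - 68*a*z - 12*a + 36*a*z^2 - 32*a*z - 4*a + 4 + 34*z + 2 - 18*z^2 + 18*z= 24*a^2 - 24*a + z^2*(36*a - 18) + z*(-8*a^2 - 100*a + 52) + 6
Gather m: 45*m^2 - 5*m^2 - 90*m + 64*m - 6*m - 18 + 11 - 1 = 40*m^2 - 32*m - 8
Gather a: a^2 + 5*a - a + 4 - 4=a^2 + 4*a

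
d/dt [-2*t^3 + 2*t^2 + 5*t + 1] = -6*t^2 + 4*t + 5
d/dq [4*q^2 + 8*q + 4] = 8*q + 8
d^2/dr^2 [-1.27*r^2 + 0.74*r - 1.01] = -2.54000000000000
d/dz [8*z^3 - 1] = 24*z^2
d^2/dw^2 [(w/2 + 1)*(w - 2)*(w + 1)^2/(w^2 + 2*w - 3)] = (w^6 + 6*w^5 + 3*w^4 - 36*w^3 - 21*w^2 - 42*w - 103)/(w^6 + 6*w^5 + 3*w^4 - 28*w^3 - 9*w^2 + 54*w - 27)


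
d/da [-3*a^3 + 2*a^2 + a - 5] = -9*a^2 + 4*a + 1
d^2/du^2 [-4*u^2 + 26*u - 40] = -8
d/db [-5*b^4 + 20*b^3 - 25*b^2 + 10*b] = -20*b^3 + 60*b^2 - 50*b + 10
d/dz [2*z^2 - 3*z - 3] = 4*z - 3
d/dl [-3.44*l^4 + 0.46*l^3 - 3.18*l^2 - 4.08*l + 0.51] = -13.76*l^3 + 1.38*l^2 - 6.36*l - 4.08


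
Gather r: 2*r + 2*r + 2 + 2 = 4*r + 4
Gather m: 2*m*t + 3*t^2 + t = 2*m*t + 3*t^2 + t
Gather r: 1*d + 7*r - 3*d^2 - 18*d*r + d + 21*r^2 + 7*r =-3*d^2 + 2*d + 21*r^2 + r*(14 - 18*d)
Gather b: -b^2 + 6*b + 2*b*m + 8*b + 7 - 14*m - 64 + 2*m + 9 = -b^2 + b*(2*m + 14) - 12*m - 48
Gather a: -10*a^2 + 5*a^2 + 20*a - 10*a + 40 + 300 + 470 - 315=-5*a^2 + 10*a + 495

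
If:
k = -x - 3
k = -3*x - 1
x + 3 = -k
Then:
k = -4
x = 1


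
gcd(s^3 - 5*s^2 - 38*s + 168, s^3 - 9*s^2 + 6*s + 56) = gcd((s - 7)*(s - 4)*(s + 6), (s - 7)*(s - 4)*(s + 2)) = s^2 - 11*s + 28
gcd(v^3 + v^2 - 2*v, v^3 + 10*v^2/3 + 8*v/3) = v^2 + 2*v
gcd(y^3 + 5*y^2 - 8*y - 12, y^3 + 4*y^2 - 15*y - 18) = y^2 + 7*y + 6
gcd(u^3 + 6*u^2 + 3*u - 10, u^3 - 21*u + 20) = u^2 + 4*u - 5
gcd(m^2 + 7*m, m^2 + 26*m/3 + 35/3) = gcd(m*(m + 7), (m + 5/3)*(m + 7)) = m + 7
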